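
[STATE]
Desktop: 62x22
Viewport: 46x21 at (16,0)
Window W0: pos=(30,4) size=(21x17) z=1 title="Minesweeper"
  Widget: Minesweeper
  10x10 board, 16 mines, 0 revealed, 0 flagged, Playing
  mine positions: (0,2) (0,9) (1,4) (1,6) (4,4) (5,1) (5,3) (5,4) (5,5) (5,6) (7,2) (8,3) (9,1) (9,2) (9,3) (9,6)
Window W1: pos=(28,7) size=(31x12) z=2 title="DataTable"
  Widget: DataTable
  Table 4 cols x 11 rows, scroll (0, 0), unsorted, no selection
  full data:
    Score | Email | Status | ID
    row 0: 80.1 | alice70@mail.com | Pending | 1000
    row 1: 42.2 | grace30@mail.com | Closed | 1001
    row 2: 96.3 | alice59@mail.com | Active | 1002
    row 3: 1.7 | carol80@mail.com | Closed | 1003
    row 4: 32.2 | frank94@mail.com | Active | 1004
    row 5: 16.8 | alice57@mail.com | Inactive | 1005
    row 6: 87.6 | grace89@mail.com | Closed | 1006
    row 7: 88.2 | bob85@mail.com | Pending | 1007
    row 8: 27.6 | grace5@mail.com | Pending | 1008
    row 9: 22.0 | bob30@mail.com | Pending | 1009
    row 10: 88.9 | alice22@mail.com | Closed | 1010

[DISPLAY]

                                              
                                              
                                              
                                              
              ┏━━━━━━━━━━━━━━━━━━━┓           
              ┃ Minesweeper       ┃           
              ┠───────────────────┨           
            ┏━━━━━━━━━━━━━━━━━━━━━━━━━━━━━┓   
            ┃ DataTable                   ┃   
            ┠─────────────────────────────┨   
            ┃Score│Email           │Status┃   
            ┃─────┼────────────────┼──────┃   
            ┃80.1 │alice70@mail.com│Pendin┃   
            ┃42.2 │grace30@mail.com│Closed┃   
            ┃96.3 │alice59@mail.com│Active┃   
            ┃1.7  │carol80@mail.com│Closed┃   
            ┃32.2 │frank94@mail.com│Active┃   
            ┃16.8 │alice57@mail.com│Inacti┃   
            ┗━━━━━━━━━━━━━━━━━━━━━━━━━━━━━┛   
              ┃                   ┃           
              ┗━━━━━━━━━━━━━━━━━━━┛           


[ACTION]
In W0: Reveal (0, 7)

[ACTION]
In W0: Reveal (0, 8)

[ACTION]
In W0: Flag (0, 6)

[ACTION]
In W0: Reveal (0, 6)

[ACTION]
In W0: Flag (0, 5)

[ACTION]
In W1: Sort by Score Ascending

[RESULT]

                                              
                                              
                                              
                                              
              ┏━━━━━━━━━━━━━━━━━━━┓           
              ┃ Minesweeper       ┃           
              ┠───────────────────┨           
            ┏━━━━━━━━━━━━━━━━━━━━━━━━━━━━━┓   
            ┃ DataTable                   ┃   
            ┠─────────────────────────────┨   
            ┃Scor▲│Email           │Status┃   
            ┃─────┼────────────────┼──────┃   
            ┃1.7  │carol80@mail.com│Closed┃   
            ┃16.8 │alice57@mail.com│Inacti┃   
            ┃22.0 │bob30@mail.com  │Pendin┃   
            ┃27.6 │grace5@mail.com │Pendin┃   
            ┃32.2 │frank94@mail.com│Active┃   
            ┃42.2 │grace30@mail.com│Closed┃   
            ┗━━━━━━━━━━━━━━━━━━━━━━━━━━━━━┛   
              ┃                   ┃           
              ┗━━━━━━━━━━━━━━━━━━━┛           


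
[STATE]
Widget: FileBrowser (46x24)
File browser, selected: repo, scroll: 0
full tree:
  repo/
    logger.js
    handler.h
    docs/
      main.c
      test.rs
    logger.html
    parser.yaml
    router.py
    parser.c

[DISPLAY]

> [-] repo/                                   
    logger.js                                 
    handler.h                                 
    [+] docs/                                 
    logger.html                               
    parser.yaml                               
    router.py                                 
    parser.c                                  
                                              
                                              
                                              
                                              
                                              
                                              
                                              
                                              
                                              
                                              
                                              
                                              
                                              
                                              
                                              
                                              


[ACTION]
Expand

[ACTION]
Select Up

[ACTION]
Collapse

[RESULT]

> [+] repo/                                   
                                              
                                              
                                              
                                              
                                              
                                              
                                              
                                              
                                              
                                              
                                              
                                              
                                              
                                              
                                              
                                              
                                              
                                              
                                              
                                              
                                              
                                              
                                              


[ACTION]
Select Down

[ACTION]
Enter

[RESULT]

> [-] repo/                                   
    logger.js                                 
    handler.h                                 
    [+] docs/                                 
    logger.html                               
    parser.yaml                               
    router.py                                 
    parser.c                                  
                                              
                                              
                                              
                                              
                                              
                                              
                                              
                                              
                                              
                                              
                                              
                                              
                                              
                                              
                                              
                                              


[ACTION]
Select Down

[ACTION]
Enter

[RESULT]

  [-] repo/                                   
  > logger.js                                 
    handler.h                                 
    [+] docs/                                 
    logger.html                               
    parser.yaml                               
    router.py                                 
    parser.c                                  
                                              
                                              
                                              
                                              
                                              
                                              
                                              
                                              
                                              
                                              
                                              
                                              
                                              
                                              
                                              
                                              


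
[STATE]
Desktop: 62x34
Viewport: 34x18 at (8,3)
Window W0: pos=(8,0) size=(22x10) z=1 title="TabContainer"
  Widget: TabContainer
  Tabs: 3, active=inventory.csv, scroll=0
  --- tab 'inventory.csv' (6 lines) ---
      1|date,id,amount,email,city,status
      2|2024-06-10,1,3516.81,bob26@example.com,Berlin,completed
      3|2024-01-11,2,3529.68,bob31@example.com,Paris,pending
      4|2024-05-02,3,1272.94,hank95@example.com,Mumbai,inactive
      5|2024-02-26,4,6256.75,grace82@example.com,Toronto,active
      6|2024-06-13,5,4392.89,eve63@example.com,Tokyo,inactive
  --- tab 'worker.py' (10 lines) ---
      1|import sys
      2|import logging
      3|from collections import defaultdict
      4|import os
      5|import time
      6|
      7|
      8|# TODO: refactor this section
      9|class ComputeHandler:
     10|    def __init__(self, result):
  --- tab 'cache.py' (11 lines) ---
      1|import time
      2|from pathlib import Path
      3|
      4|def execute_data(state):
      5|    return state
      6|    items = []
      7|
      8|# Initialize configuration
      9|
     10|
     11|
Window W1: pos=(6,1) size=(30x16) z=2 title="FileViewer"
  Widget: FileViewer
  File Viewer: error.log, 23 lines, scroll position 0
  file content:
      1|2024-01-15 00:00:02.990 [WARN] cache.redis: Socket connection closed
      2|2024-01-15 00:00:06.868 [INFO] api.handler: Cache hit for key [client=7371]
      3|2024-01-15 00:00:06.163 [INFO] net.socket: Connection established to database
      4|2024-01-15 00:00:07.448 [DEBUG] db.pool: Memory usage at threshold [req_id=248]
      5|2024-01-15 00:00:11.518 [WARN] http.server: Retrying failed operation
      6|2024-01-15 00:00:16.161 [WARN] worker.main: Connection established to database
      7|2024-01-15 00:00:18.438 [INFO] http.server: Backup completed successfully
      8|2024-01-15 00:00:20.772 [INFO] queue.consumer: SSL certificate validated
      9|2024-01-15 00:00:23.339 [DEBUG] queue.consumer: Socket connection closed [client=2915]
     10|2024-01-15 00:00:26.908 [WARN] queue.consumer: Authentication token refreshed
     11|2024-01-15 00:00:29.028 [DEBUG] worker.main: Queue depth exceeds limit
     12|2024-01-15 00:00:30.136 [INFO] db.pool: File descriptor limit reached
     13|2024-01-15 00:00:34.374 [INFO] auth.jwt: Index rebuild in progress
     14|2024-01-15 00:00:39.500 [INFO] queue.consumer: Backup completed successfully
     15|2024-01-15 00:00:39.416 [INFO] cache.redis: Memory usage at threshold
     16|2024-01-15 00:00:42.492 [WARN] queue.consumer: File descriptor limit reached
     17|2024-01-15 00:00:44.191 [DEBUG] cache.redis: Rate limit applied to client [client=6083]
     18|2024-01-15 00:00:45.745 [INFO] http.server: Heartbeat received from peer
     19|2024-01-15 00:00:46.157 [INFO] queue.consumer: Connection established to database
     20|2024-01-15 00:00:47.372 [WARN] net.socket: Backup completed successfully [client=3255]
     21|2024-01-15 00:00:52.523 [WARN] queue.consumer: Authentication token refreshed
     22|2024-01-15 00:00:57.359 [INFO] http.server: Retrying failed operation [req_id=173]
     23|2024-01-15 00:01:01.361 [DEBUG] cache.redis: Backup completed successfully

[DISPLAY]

───────────────────────────┨      
024-01-15 00:00:02.990 [WA▲┃      
024-01-15 00:00:06.868 [IN█┃      
024-01-15 00:00:06.163 [IN░┃      
024-01-15 00:00:07.448 [DE░┃      
024-01-15 00:00:11.518 [WA░┃      
024-01-15 00:00:16.161 [WA░┃      
024-01-15 00:00:18.438 [IN░┃      
024-01-15 00:00:20.772 [IN░┃      
024-01-15 00:00:23.339 [DE░┃      
024-01-15 00:00:26.908 [WA░┃      
024-01-15 00:00:29.028 [DE░┃      
024-01-15 00:00:30.136 [IN▼┃      
━━━━━━━━━━━━━━━━━━━━━━━━━━━┛      
                                  
                                  
                                  
                                  


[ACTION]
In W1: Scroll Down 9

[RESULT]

───────────────────────────┨      
024-01-15 00:00:26.908 [WA▲┃      
024-01-15 00:00:29.028 [DE░┃      
024-01-15 00:00:30.136 [IN░┃      
024-01-15 00:00:34.374 [IN░┃      
024-01-15 00:00:39.500 [IN░┃      
024-01-15 00:00:39.416 [IN░┃      
024-01-15 00:00:42.492 [WA░┃      
024-01-15 00:00:44.191 [DE░┃      
024-01-15 00:00:45.745 [IN░┃      
024-01-15 00:00:46.157 [IN█┃      
024-01-15 00:00:47.372 [WA░┃      
024-01-15 00:00:52.523 [WA▼┃      
━━━━━━━━━━━━━━━━━━━━━━━━━━━┛      
                                  
                                  
                                  
                                  


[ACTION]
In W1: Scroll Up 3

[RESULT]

───────────────────────────┨      
024-01-15 00:00:18.438 [IN▲┃      
024-01-15 00:00:20.772 [IN░┃      
024-01-15 00:00:23.339 [DE░┃      
024-01-15 00:00:26.908 [WA░┃      
024-01-15 00:00:29.028 [DE░┃      
024-01-15 00:00:30.136 [IN░┃      
024-01-15 00:00:34.374 [IN█┃      
024-01-15 00:00:39.500 [IN░┃      
024-01-15 00:00:39.416 [IN░┃      
024-01-15 00:00:42.492 [WA░┃      
024-01-15 00:00:44.191 [DE░┃      
024-01-15 00:00:45.745 [IN▼┃      
━━━━━━━━━━━━━━━━━━━━━━━━━━━┛      
                                  
                                  
                                  
                                  


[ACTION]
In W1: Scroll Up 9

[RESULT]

───────────────────────────┨      
024-01-15 00:00:02.990 [WA▲┃      
024-01-15 00:00:06.868 [IN█┃      
024-01-15 00:00:06.163 [IN░┃      
024-01-15 00:00:07.448 [DE░┃      
024-01-15 00:00:11.518 [WA░┃      
024-01-15 00:00:16.161 [WA░┃      
024-01-15 00:00:18.438 [IN░┃      
024-01-15 00:00:20.772 [IN░┃      
024-01-15 00:00:23.339 [DE░┃      
024-01-15 00:00:26.908 [WA░┃      
024-01-15 00:00:29.028 [DE░┃      
024-01-15 00:00:30.136 [IN▼┃      
━━━━━━━━━━━━━━━━━━━━━━━━━━━┛      
                                  
                                  
                                  
                                  


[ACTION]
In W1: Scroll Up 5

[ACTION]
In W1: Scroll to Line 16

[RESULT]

───────────────────────────┨      
024-01-15 00:00:30.136 [IN▲┃      
024-01-15 00:00:34.374 [IN░┃      
024-01-15 00:00:39.500 [IN░┃      
024-01-15 00:00:39.416 [IN░┃      
024-01-15 00:00:42.492 [WA░┃      
024-01-15 00:00:44.191 [DE░┃      
024-01-15 00:00:45.745 [IN░┃      
024-01-15 00:00:46.157 [IN░┃      
024-01-15 00:00:47.372 [WA░┃      
024-01-15 00:00:52.523 [WA░┃      
024-01-15 00:00:57.359 [IN█┃      
024-01-15 00:01:01.361 [DE▼┃      
━━━━━━━━━━━━━━━━━━━━━━━━━━━┛      
                                  
                                  
                                  
                                  


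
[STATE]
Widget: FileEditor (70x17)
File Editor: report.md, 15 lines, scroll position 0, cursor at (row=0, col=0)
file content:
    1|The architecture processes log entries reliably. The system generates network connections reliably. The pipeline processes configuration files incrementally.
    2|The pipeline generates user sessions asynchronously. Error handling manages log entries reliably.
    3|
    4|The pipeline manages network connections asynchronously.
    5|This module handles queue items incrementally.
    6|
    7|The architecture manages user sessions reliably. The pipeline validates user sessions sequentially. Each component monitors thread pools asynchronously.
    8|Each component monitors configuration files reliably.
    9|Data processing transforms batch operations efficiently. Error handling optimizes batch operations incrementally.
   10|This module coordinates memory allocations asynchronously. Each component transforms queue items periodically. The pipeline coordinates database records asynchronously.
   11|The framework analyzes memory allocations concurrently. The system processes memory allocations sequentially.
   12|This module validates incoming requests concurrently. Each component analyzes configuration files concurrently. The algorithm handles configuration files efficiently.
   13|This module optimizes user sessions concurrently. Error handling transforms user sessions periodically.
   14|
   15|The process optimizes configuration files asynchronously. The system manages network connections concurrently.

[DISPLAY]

█he architecture processes log entries reliably. The system generates▲
The pipeline generates user sessions asynchronously. Error handling m█
                                                                     ░
The pipeline manages network connections asynchronously.             ░
This module handles queue items incrementally.                       ░
                                                                     ░
The architecture manages user sessions reliably. The pipeline validat░
Each component monitors configuration files reliably.                ░
Data processing transforms batch operations efficiently. Error handli░
This module coordinates memory allocations asynchronously. Each compo░
The framework analyzes memory allocations concurrently. The system pr░
This module validates incoming requests concurrently. Each component ░
This module optimizes user sessions concurrently. Error handling tran░
                                                                     ░
The process optimizes configuration files asynchronously. The system ░
                                                                     ░
                                                                     ▼


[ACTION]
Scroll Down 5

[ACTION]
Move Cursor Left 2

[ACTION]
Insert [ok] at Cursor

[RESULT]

ok█he architecture processes log entries reliably. The system generat▲
The pipeline generates user sessions asynchronously. Error handling m█
                                                                     ░
The pipeline manages network connections asynchronously.             ░
This module handles queue items incrementally.                       ░
                                                                     ░
The architecture manages user sessions reliably. The pipeline validat░
Each component monitors configuration files reliably.                ░
Data processing transforms batch operations efficiently. Error handli░
This module coordinates memory allocations asynchronously. Each compo░
The framework analyzes memory allocations concurrently. The system pr░
This module validates incoming requests concurrently. Each component ░
This module optimizes user sessions concurrently. Error handling tran░
                                                                     ░
The process optimizes configuration files asynchronously. The system ░
                                                                     ░
                                                                     ▼


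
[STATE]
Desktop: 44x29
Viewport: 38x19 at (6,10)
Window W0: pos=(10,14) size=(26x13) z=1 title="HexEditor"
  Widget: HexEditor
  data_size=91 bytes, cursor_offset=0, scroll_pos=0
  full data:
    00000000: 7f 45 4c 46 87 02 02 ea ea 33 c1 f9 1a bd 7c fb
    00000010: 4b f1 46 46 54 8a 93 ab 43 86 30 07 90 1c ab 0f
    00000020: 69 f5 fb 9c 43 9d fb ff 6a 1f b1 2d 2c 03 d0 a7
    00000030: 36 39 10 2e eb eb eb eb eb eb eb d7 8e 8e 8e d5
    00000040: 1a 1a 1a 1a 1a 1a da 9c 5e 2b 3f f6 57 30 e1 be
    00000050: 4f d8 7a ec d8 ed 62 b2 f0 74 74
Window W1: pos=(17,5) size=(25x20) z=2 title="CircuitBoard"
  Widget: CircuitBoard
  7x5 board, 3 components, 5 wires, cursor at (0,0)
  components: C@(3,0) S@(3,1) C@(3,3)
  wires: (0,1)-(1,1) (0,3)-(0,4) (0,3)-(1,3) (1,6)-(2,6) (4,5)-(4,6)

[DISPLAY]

           ┃        │       │      ┃  
           ┃1       ·       ·      ┃  
           ┃                       ┃  
           ┃2                      ┃  
    ┏━━━━━━┃                       ┃  
    ┃ HexEd┃3   C   S       C      ┃  
    ┠──────┃                       ┃  
    ┃000000┃4                      ┃  
    ┃000000┃Cursor: (0,0)          ┃  
    ┃000000┃                       ┃  
    ┃000000┃                       ┃  
    ┃000000┃                       ┃  
    ┃000000┃                       ┃  
    ┃      ┃                       ┃  
    ┃      ┗━━━━━━━━━━━━━━━━━━━━━━━┛  
    ┃                        ┃        
    ┗━━━━━━━━━━━━━━━━━━━━━━━━┛        
                                      
                                      


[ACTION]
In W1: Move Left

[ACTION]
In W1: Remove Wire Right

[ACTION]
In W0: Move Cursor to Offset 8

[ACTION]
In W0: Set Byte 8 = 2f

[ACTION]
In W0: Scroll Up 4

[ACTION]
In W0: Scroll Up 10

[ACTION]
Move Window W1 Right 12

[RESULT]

             ┃        │       │      ┃
             ┃1       ·       ·      ┃
             ┃                       ┃
             ┃2                      ┃
    ┏━━━━━━━━┃                       ┃
    ┃ HexEdit┃3   C   S       C      ┃
    ┠────────┃                       ┃
    ┃00000000┃4                      ┃
    ┃00000010┃Cursor: (0,0)          ┃
    ┃00000020┃                       ┃
    ┃00000030┃                       ┃
    ┃00000040┃                       ┃
    ┃00000050┃                       ┃
    ┃        ┃                       ┃
    ┃        ┗━━━━━━━━━━━━━━━━━━━━━━━┛
    ┃                        ┃        
    ┗━━━━━━━━━━━━━━━━━━━━━━━━┛        
                                      
                                      


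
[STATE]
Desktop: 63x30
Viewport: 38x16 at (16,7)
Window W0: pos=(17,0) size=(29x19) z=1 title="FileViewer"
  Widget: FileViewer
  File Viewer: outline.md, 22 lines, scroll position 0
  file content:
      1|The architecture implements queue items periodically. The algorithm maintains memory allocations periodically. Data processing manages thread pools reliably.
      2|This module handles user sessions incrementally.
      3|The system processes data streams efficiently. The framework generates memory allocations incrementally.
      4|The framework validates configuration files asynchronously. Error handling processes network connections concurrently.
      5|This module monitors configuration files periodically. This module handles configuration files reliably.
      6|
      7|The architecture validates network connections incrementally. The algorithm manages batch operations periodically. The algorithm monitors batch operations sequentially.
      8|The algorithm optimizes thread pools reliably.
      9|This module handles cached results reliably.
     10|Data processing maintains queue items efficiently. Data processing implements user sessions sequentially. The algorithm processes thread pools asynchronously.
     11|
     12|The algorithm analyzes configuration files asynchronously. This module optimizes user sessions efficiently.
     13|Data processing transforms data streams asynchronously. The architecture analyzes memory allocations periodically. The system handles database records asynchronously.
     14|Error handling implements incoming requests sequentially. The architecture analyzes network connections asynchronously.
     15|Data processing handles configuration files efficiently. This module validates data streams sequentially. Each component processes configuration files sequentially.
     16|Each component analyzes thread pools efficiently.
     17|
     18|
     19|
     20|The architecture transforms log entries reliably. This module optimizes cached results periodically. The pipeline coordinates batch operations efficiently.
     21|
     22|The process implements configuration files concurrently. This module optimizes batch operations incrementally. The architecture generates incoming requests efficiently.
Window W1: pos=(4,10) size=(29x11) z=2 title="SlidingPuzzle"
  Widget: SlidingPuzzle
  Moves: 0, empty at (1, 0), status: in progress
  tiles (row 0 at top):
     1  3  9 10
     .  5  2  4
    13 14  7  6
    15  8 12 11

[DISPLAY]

 ┃This module monitors confi░┃        
 ┃                          ░┃        
 ┃The architecture validates░┃        
━━━━━━━━━━━━━━━━┓ptimizes th░┃        
zle             ┃dles cached░┃        
────────────────┨ maintains ░┃        
────┬────┐      ┃           ░┃        
  9 │ 10 │      ┃nalyzes con░┃        
────┼────┤      ┃ transforms░┃        
  2 │  4 │      ┃implements ░┃        
────┼────┤      ┃ handles co▼┃        
  7 │  6 │      ┃━━━━━━━━━━━━┛        
────┼────┤      ┃                     
━━━━━━━━━━━━━━━━┛                     
                                      
                                      


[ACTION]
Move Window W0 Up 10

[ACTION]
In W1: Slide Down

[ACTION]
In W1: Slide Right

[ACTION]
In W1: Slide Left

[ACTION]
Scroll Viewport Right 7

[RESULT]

module monitors confi░┃               
                     ░┃               
rchitecture validates░┃               
━━━━━━━━━┓ptimizes th░┃               
         ┃dles cached░┃               
─────────┨ maintains ░┃               
──┐      ┃           ░┃               
0 │      ┃nalyzes con░┃               
──┤      ┃ transforms░┃               
4 │      ┃implements ░┃               
──┤      ┃ handles co▼┃               
6 │      ┃━━━━━━━━━━━━┛               
──┤      ┃                            
━━━━━━━━━┛                            
                                      
                                      


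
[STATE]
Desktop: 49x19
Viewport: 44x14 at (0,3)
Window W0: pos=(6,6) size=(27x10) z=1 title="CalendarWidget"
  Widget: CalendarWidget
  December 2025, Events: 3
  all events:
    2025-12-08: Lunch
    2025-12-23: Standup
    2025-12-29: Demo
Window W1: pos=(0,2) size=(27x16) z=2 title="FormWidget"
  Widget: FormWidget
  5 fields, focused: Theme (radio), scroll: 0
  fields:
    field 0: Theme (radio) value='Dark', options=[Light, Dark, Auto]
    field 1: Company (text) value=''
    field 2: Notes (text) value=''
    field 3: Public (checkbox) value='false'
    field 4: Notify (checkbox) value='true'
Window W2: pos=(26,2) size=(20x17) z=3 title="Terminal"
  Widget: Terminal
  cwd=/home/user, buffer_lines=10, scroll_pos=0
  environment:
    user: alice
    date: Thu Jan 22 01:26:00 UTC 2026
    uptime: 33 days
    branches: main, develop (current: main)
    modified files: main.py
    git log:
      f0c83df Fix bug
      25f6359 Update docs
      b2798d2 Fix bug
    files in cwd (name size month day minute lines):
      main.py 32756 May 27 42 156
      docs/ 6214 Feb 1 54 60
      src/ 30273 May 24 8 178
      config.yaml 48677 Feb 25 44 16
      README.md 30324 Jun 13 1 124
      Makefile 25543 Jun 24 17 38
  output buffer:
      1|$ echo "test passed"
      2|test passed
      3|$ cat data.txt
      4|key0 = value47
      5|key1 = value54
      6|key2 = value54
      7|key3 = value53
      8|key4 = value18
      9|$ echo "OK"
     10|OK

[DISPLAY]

┃ FormWidget              ┃ Terminal        
┠─────────────────────────┠─────────────────
┃> Theme:      ( ) Light  ┃$ echo "test pass
┃  Company:    [         ]┃test passed      
┃  Notes:      [         ]┃$ cat data.txt   
┃  Public:     [ ]        ┃key0 = value47   
┃  Notify:     [x]        ┃key1 = value54   
┃                         ┃key2 = value54   
┃                         ┃key3 = value53   
┃                         ┃key4 = value18   
┃                         ┃$ echo "OK"      
┃                         ┃OK               
┃                         ┃$ █              
┃                         ┃                 


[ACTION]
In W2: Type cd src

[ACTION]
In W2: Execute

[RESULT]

┃ FormWidget              ┃ Terminal        
┠─────────────────────────┠─────────────────
┃> Theme:      ( ) Light  ┃$ echo "test pass
┃  Company:    [         ]┃test passed      
┃  Notes:      [         ]┃$ cat data.txt   
┃  Public:     [ ]        ┃key0 = value47   
┃  Notify:     [x]        ┃key1 = value54   
┃                         ┃key2 = value54   
┃                         ┃key3 = value53   
┃                         ┃key4 = value18   
┃                         ┃$ echo "OK"      
┃                         ┃OK               
┃                         ┃$ cd src         
┃                         ┃                 


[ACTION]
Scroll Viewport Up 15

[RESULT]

                                            
                                            
┏━━━━━━━━━━━━━━━━━━━━━━━━━┏━━━━━━━━━━━━━━━━━
┃ FormWidget              ┃ Terminal        
┠─────────────────────────┠─────────────────
┃> Theme:      ( ) Light  ┃$ echo "test pass
┃  Company:    [         ]┃test passed      
┃  Notes:      [         ]┃$ cat data.txt   
┃  Public:     [ ]        ┃key0 = value47   
┃  Notify:     [x]        ┃key1 = value54   
┃                         ┃key2 = value54   
┃                         ┃key3 = value53   
┃                         ┃key4 = value18   
┃                         ┃$ echo "OK"      


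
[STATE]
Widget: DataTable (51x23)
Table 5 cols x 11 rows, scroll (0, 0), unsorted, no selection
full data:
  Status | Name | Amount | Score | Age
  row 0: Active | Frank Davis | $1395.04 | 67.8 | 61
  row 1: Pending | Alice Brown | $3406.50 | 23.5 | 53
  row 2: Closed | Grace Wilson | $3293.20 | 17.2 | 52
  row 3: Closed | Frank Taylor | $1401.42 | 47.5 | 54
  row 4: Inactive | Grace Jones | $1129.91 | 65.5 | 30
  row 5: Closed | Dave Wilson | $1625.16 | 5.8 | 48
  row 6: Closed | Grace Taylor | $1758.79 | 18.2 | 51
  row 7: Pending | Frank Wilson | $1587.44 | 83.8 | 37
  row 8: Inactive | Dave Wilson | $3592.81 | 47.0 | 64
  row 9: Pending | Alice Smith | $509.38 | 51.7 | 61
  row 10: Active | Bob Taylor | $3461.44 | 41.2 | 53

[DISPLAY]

Status  │Name        │Amount  │Score│Age           
────────┼────────────┼────────┼─────┼───           
Active  │Frank Davis │$1395.04│67.8 │61            
Pending │Alice Brown │$3406.50│23.5 │53            
Closed  │Grace Wilson│$3293.20│17.2 │52            
Closed  │Frank Taylor│$1401.42│47.5 │54            
Inactive│Grace Jones │$1129.91│65.5 │30            
Closed  │Dave Wilson │$1625.16│5.8  │48            
Closed  │Grace Taylor│$1758.79│18.2 │51            
Pending │Frank Wilson│$1587.44│83.8 │37            
Inactive│Dave Wilson │$3592.81│47.0 │64            
Pending │Alice Smith │$509.38 │51.7 │61            
Active  │Bob Taylor  │$3461.44│41.2 │53            
                                                   
                                                   
                                                   
                                                   
                                                   
                                                   
                                                   
                                                   
                                                   
                                                   


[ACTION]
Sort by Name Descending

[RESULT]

Status  │Name       ▼│Amount  │Score│Age           
────────┼────────────┼────────┼─────┼───           
Closed  │Grace Wilson│$3293.20│17.2 │52            
Closed  │Grace Taylor│$1758.79│18.2 │51            
Inactive│Grace Jones │$1129.91│65.5 │30            
Pending │Frank Wilson│$1587.44│83.8 │37            
Closed  │Frank Taylor│$1401.42│47.5 │54            
Active  │Frank Davis │$1395.04│67.8 │61            
Closed  │Dave Wilson │$1625.16│5.8  │48            
Inactive│Dave Wilson │$3592.81│47.0 │64            
Active  │Bob Taylor  │$3461.44│41.2 │53            
Pending │Alice Smith │$509.38 │51.7 │61            
Pending │Alice Brown │$3406.50│23.5 │53            
                                                   
                                                   
                                                   
                                                   
                                                   
                                                   
                                                   
                                                   
                                                   
                                                   


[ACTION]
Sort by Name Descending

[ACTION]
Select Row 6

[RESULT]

Status  │Name       ▼│Amount  │Score│Age           
────────┼────────────┼────────┼─────┼───           
Closed  │Grace Wilson│$3293.20│17.2 │52            
Closed  │Grace Taylor│$1758.79│18.2 │51            
Inactive│Grace Jones │$1129.91│65.5 │30            
Pending │Frank Wilson│$1587.44│83.8 │37            
Closed  │Frank Taylor│$1401.42│47.5 │54            
Active  │Frank Davis │$1395.04│67.8 │61            
>losed  │Dave Wilson │$1625.16│5.8  │48            
Inactive│Dave Wilson │$3592.81│47.0 │64            
Active  │Bob Taylor  │$3461.44│41.2 │53            
Pending │Alice Smith │$509.38 │51.7 │61            
Pending │Alice Brown │$3406.50│23.5 │53            
                                                   
                                                   
                                                   
                                                   
                                                   
                                                   
                                                   
                                                   
                                                   
                                                   


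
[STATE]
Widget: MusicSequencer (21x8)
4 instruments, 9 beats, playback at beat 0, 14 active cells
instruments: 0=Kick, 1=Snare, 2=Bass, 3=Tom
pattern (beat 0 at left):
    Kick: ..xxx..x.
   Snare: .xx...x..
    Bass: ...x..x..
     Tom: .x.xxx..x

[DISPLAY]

      ▼12345678      
  Kick··███··█·      
 Snare·██···█··      
  Bass···█··█··      
   Tom·█·███··█      
                     
                     
                     


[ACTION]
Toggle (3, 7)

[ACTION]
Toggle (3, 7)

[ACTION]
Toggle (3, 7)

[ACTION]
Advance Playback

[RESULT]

      0▼2345678      
  Kick··███··█·      
 Snare·██···█··      
  Bass···█··█··      
   Tom·█·███·██      
                     
                     
                     


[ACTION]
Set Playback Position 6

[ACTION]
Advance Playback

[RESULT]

      0123456▼8      
  Kick··███··█·      
 Snare·██···█··      
  Bass···█··█··      
   Tom·█·███·██      
                     
                     
                     


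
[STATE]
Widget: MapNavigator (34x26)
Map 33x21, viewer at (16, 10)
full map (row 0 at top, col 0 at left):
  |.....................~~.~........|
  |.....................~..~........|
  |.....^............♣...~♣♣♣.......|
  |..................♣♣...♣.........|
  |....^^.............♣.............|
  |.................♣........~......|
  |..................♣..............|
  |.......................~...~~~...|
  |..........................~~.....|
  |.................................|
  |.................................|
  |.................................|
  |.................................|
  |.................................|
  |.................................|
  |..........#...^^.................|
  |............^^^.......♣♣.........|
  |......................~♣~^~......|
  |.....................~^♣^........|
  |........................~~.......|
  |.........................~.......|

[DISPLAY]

                                  
                                  
                                  
 .....................~~.~........
 .....................~..~........
 .....^............♣...~♣♣♣.......
 ..................♣♣...♣.........
 ....^^.............♣.............
 .................♣........~......
 ..................♣..............
 .......................~...~~~...
 ..........................~~.....
 .................................
 ................@................
 .................................
 .................................
 .................................
 .................................
 ..........#...^^.................
 ............^^^.......♣♣.........
 ......................~♣~^~......
 .....................~^♣^........
 ........................~~.......
 .........................~.......
                                  
                                  


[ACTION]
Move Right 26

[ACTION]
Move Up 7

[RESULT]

                                  
                                  
                                  
                                  
                                  
                                  
                                  
                                  
                                  
                                  
......~~.~........                
......~..~........                
...♣...~♣♣♣.......                
...♣♣...♣........@                
....♣.............                
..♣........~......                
...♣..............                
........~...~~~...                
...........~~.....                
..................                
..................                
..................                
..................                
..................                
..................                
^.................                


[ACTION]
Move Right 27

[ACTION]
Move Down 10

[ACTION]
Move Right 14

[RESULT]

......~~.~........                
......~..~........                
...♣...~♣♣♣.......                
...♣♣...♣.........                
....♣.............                
..♣........~......                
...♣..............                
........~...~~~...                
...........~~.....                
..................                
..................                
..................                
..................                
.................@                
..................                
^.................                
.......♣♣.........                
.......~♣~^~......                
......~^♣^........                
.........~~.......                
..........~.......                
                                  
                                  
                                  
                                  
                                  
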